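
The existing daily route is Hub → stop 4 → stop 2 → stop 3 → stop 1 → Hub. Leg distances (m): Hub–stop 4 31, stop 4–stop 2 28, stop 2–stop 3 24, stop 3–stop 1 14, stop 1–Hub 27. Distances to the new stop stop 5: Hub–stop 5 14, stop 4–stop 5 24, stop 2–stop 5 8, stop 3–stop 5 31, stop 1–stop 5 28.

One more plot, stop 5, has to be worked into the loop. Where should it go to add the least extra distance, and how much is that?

Insertion cost between consecutive stops i–j is d(i,stop 5) + d(stop 5,j) − d(i,j):
  between Hub and stop 4: 14 + 24 − 31 = 7
  between stop 4 and stop 2: 24 + 8 − 28 = 4
  between stop 2 and stop 3: 8 + 31 − 24 = 15
  between stop 3 and stop 1: 31 + 28 − 14 = 45
  between stop 1 and Hub: 28 + 14 − 27 = 15
Cheapest insertion is between stop 4 and stop 2, adding 4.
New total = 124 + 4 = 128.

+4 m — insert stop 5 between stop 4 and stop 2.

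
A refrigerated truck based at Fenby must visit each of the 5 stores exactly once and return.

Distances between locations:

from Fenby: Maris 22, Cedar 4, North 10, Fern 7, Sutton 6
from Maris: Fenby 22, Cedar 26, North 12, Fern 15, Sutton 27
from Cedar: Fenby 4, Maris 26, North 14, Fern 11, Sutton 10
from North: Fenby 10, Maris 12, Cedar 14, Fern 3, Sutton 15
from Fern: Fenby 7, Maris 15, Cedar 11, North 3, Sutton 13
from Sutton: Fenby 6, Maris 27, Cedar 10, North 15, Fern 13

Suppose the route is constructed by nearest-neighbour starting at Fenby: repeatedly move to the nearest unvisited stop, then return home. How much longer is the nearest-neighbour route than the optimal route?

Excess over optimum: 1.

Fenby: Cedar=4, Sutton=6, Fern=7, North=10, Maris=22 ⇒ Cedar
Cedar: Sutton=10, Fern=11, North=14, Maris=26 ⇒ Sutton
Sutton: Fern=13, North=15, Maris=27 ⇒ Fern
Fern: North=3, Maris=15 ⇒ North
North: Maris=12 ⇒ Maris
NN route Fenby → Cedar → Sutton → Fern → North → Maris → Fenby costs 64.
Optimal: Fenby → Cedar → Fern → Maris → North → Sutton → Fenby costs 63 (by enumerating all 60 distinct tours).
Excess = 64 − 63 = 1.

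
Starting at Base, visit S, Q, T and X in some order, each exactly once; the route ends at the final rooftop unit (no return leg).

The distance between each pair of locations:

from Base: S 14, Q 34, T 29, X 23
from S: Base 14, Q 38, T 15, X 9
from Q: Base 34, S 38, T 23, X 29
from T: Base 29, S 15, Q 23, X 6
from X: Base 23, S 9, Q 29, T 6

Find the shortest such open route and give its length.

52 — the minimum one-way total.

There are 4! = 24 possible orderings.
Base - S - Q - T - X: 14+38+23+6 = 81
Base - S - Q - X - T: 14+38+29+6 = 87
Base - S - T - Q - X: 14+15+23+29 = 81
Base - S - T - X - Q: 14+15+6+29 = 64
Base - S - X - Q - T: 14+9+29+23 = 75
Base - S - X - T - Q: 14+9+6+23 = 52
Base - Q - S - T - X: 34+38+15+6 = 93
Base - Q - S - X - T: 34+38+9+6 = 87
Base - Q - T - S - X: 34+23+15+9 = 81
Base - Q - T - X - S: 34+23+6+9 = 72
Base - Q - X - S - T: 34+29+9+15 = 87
Base - Q - X - T - S: 34+29+6+15 = 84
Base - T - S - Q - X: 29+15+38+29 = 111
Base - T - S - X - Q: 29+15+9+29 = 82
… (10 more)
The minimum is 52.
One shortest path: Base → S → X → T → Q.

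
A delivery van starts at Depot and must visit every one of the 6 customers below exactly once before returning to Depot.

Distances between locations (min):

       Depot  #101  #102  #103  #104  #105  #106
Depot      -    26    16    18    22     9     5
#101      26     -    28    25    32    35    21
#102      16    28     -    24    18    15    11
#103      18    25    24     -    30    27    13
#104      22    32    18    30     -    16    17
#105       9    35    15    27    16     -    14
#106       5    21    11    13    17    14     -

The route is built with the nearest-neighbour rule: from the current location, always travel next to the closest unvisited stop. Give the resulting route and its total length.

Depot → [#106:5 / #105:9 / #102:16 / #103:18 / #104:22 / #101:26] → #106 (5)
#106 → [#102:11 / #103:13 / #105:14 / #104:17 / #101:21] → #102 (11)
#102 → [#105:15 / #104:18 / #103:24 / #101:28] → #105 (15)
#105 → [#104:16 / #103:27 / #101:35] → #104 (16)
#104 → [#103:30 / #101:32] → #103 (30)
#103 → [#101:25] → #101 (25)
Return #101→Depot: 26.
Total = 5 + 11 + 15 + 16 + 30 + 25 + 26 = 128.

Total distance 128 min via the nearest-neighbour route Depot → #106 → #102 → #105 → #104 → #103 → #101 → Depot.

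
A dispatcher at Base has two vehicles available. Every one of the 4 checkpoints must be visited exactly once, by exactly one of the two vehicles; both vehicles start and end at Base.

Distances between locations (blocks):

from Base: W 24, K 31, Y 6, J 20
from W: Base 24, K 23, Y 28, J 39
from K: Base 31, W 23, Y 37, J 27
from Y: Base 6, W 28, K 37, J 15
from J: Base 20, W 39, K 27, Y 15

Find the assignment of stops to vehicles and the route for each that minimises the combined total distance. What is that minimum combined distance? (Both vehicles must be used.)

There are 2^3 − 1 = 7 ways to divide the 4 stops into two non-empty groups. For each, the best each vehicle can do is its own shortest tour through its group:
  {W} + {K, Y, J}: 48 + 79 = 127
  {K} + {W, Y, J}: 62 + 84 = 146
  {W, K} + {Y, J}: 78 + 41 = 119
  {Y} + {W, K, J}: 12 + 94 = 106
  {W, Y} + {K, J}: 58 + 78 = 136
  {K, Y} + {W, J}: 74 + 83 = 157
  … (7 splits in total)
Best: vehicle 1 Base → Y → Base = 12; vehicle 2 Base → W → K → J → Base = 94; combined 106.

Minimum combined distance: 106 blocks.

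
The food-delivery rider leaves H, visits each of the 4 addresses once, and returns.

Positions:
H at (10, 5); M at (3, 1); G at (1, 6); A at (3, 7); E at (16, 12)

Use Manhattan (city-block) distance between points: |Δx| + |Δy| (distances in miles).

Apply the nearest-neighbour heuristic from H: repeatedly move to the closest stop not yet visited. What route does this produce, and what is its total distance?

Nearest-neighbour total = 56 miles; route H → A → G → M → E → H.

H → [A:9 / G:10 / M:11 / E:13] → A (9)
A → [G:3 / M:6 / E:18] → G (3)
G → [M:7 / E:21] → M (7)
M → [E:24] → E (24)
Return E→H: 13.
Total = 9 + 3 + 7 + 24 + 13 = 56.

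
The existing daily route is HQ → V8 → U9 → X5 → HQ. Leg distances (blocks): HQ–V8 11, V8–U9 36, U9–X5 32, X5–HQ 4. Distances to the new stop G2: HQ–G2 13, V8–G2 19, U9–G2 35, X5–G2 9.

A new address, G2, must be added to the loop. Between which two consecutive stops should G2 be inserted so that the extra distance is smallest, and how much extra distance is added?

Adding 12 blocks by placing G2 on the U9–X5 leg.

Insertion cost between consecutive stops i–j is d(i,G2) + d(G2,j) − d(i,j):
  between HQ and V8: 13 + 19 − 11 = 21
  between V8 and U9: 19 + 35 − 36 = 18
  between U9 and X5: 35 + 9 − 32 = 12
  between X5 and HQ: 9 + 13 − 4 = 18
Cheapest insertion is between U9 and X5, adding 12.
New total = 83 + 12 = 95.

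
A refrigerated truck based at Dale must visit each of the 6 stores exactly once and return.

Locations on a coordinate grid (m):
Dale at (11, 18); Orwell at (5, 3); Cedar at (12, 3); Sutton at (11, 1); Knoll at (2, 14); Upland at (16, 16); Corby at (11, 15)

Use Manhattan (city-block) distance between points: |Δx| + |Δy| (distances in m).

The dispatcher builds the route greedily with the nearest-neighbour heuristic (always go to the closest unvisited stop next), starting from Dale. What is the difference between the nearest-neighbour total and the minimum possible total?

Dale: Corby=3, Upland=7, Knoll=13, Cedar=16, Sutton=17, Orwell=21 ⇒ Corby
Corby: Upland=6, Knoll=10, Cedar=13, Sutton=14, Orwell=18 ⇒ Upland
Upland: Knoll=16, Cedar=17, Sutton=20, Orwell=24 ⇒ Knoll
Knoll: Orwell=14, Cedar=21, Sutton=22 ⇒ Orwell
Orwell: Cedar=7, Sutton=8 ⇒ Cedar
Cedar: Sutton=3 ⇒ Sutton
NN route Dale → Corby → Upland → Knoll → Orwell → Cedar → Sutton → Dale costs 66.
Optimal: Dale → Upland → Cedar → Sutton → Orwell → Knoll → Corby → Dale costs 62 (by enumerating all 360 distinct tours).
Excess = 66 − 62 = 4.

The nearest-neighbour route is 4 m longer than optimal.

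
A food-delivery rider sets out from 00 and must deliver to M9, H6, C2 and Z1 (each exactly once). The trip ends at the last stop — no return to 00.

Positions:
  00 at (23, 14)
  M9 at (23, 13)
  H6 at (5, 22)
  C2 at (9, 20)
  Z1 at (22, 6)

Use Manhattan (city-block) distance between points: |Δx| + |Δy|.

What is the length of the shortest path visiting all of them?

There are 4! = 24 possible orderings.
00 - M9 - H6 - C2 - Z1: 1+27+6+27 = 61
00 - M9 - H6 - Z1 - C2: 1+27+33+27 = 88
00 - M9 - C2 - H6 - Z1: 1+21+6+33 = 61
00 - M9 - C2 - Z1 - H6: 1+21+27+33 = 82
00 - M9 - Z1 - H6 - C2: 1+8+33+6 = 48
00 - M9 - Z1 - C2 - H6: 1+8+27+6 = 42
00 - H6 - M9 - C2 - Z1: 26+27+21+27 = 101
00 - H6 - M9 - Z1 - C2: 26+27+8+27 = 88
00 - H6 - C2 - M9 - Z1: 26+6+21+8 = 61
00 - H6 - C2 - Z1 - M9: 26+6+27+8 = 67
00 - H6 - Z1 - M9 - C2: 26+33+8+21 = 88
00 - H6 - Z1 - C2 - M9: 26+33+27+21 = 107
00 - C2 - M9 - H6 - Z1: 20+21+27+33 = 101
00 - C2 - M9 - Z1 - H6: 20+21+8+33 = 82
… (10 more)
The minimum is 42.
One shortest path: 00 → M9 → Z1 → C2 → H6.

Minimum one-way distance = 42.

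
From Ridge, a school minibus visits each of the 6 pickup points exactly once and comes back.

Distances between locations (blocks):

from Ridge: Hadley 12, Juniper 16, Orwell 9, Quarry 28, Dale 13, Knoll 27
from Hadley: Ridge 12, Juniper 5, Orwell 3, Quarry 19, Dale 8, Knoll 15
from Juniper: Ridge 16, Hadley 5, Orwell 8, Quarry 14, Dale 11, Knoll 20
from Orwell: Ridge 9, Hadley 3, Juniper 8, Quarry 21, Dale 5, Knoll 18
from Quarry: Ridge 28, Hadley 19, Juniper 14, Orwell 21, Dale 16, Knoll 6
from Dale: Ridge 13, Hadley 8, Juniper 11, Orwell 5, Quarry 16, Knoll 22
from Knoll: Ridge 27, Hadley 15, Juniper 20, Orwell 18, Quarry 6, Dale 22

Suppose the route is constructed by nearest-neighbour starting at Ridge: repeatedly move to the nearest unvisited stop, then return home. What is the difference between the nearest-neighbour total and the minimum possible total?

From Ridge: Orwell=9, Hadley=12, Dale=13, Juniper=16, Knoll=27, Quarry=28 → choose Orwell (9).
From Orwell: Hadley=3, Dale=5, Juniper=8, Knoll=18, Quarry=21 → choose Hadley (3).
From Hadley: Juniper=5, Dale=8, Knoll=15, Quarry=19 → choose Juniper (5).
From Juniper: Dale=11, Quarry=14, Knoll=20 → choose Dale (11).
From Dale: Quarry=16, Knoll=22 → choose Quarry (16).
From Quarry: Knoll=6 → choose Knoll (6).
NN route Ridge → Orwell → Hadley → Juniper → Dale → Quarry → Knoll → Ridge costs 77.
Optimal: Ridge → Orwell → Hadley → Knoll → Quarry → Juniper → Dale → Ridge costs 71 (by enumerating all 360 distinct tours).
Excess = 77 − 71 = 6.

Excess over optimum: 6 blocks.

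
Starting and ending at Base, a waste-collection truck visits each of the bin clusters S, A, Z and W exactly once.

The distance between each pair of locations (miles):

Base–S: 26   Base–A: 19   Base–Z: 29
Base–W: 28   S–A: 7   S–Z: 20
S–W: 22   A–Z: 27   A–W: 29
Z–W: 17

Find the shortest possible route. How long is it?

With 4 stops there are 4!/2 = 12 distinct round trips (a route and its reverse cost the same).
Base → S → A → Z → W → Base: 26+7+27+17+28 = 105
Base → S → A → W → Z → Base: 26+7+29+17+29 = 108
Base → S → Z → A → W → Base: 26+20+27+29+28 = 130
Base → S → Z → W → A → Base: 26+20+17+29+19 = 111
Base → S → W → A → Z → Base: 26+22+29+27+29 = 133
Base → S → W → Z → A → Base: 26+22+17+27+19 = 111
Base → A → S → Z → W → Base: 19+7+20+17+28 = 91
Base → A → S → W → Z → Base: 19+7+22+17+29 = 94
Base → A → Z → S → W → Base: 19+27+20+22+28 = 116
Base → A → W → S → Z → Base: 19+29+22+20+29 = 119
Base → Z → S → A → W → Base: 29+20+7+29+28 = 113
Base → Z → A → S → W → Base: 29+27+7+22+28 = 113
The minimum is 91.
One optimal route: Base → A → S → Z → W → Base (or its reverse).

Minimum total distance: 91 miles.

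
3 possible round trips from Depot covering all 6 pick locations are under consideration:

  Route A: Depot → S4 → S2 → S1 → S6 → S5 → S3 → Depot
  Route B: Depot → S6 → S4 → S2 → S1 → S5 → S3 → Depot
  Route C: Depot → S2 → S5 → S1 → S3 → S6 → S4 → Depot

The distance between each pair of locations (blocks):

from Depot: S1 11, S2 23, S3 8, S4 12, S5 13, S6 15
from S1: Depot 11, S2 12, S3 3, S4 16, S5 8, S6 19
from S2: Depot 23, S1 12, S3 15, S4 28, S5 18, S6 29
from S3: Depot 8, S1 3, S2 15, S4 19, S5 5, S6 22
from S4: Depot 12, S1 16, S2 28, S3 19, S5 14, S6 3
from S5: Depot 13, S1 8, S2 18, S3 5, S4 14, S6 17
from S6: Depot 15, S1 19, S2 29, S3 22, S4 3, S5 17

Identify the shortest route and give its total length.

Route A: 12 + 28 + 12 + 19 + 17 + 5 + 8 = 101
Route B: 15 + 3 + 28 + 12 + 8 + 5 + 8 = 79
Route C: 23 + 18 + 8 + 3 + 22 + 3 + 12 = 89

79 blocks — Route B is the shortest.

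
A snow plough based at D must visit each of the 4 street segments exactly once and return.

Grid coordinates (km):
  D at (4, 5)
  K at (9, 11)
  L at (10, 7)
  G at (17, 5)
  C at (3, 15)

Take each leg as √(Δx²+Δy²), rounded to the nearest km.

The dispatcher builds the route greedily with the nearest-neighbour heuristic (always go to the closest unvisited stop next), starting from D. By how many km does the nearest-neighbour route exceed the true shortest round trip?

Excess over optimum: 7 km.

D: L=6, K=8, C=10, G=13 ⇒ L
L: K=4, G=7, C=11 ⇒ K
K: C=7, G=10 ⇒ C
C: G=17 ⇒ G
NN route D → L → K → C → G → D costs 47.
Optimal: D → L → G → K → C → D costs 40 (by enumerating all 12 distinct tours).
Excess = 47 − 40 = 7.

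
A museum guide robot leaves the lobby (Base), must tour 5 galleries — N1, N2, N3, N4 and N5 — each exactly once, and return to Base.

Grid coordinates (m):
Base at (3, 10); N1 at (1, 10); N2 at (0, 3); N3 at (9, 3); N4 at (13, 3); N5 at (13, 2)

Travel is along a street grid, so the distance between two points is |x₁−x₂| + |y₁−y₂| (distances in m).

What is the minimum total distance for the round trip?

42 m — the shortest possible round trip.

There are 60 distinct closed tours to check (reversals are equivalent).
Base-N1-N2-N3-N4-N5-Base: 2+8+9+4+1+18 = 42
Base-N1-N2-N3-N5-N4-Base: 2+8+9+5+1+17 = 42
Base-N1-N2-N4-N3-N5-Base: 2+8+13+4+5+18 = 50
Base-N1-N2-N4-N5-N3-Base: 2+8+13+1+5+13 = 42
Base-N1-N2-N5-N3-N4-Base: 2+8+14+5+4+17 = 50
Base-N1-N2-N5-N4-N3-Base: 2+8+14+1+4+13 = 42
Base-N1-N3-N2-N4-N5-Base: 2+15+9+13+1+18 = 58
Base-N1-N3-N2-N5-N4-Base: 2+15+9+14+1+17 = 58
Base-N1-N3-N4-N2-N5-Base: 2+15+4+13+14+18 = 66
Base-N1-N3-N4-N5-N2-Base: 2+15+4+1+14+10 = 46
Base-N1-N3-N5-N2-N4-Base: 2+15+5+14+13+17 = 66
Base-N1-N3-N5-N4-N2-Base: 2+15+5+1+13+10 = 46
Base-N1-N4-N2-N3-N5-Base: 2+19+13+9+5+18 = 66
Base-N1-N4-N2-N5-N3-Base: 2+19+13+14+5+13 = 66
… (46 more)
The minimum is 42.
One optimal route: Base → N1 → N2 → N3 → N4 → N5 → Base (or its reverse).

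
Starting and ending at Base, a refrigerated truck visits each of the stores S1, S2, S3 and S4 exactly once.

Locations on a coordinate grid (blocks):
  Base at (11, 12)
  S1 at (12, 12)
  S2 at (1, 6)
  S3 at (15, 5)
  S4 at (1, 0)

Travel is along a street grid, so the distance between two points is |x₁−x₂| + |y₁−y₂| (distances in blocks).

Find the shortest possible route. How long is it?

With 4 stops there are 4!/2 = 12 distinct round trips (a route and its reverse cost the same).
Base → S1 → S2 → S3 → S4 → Base: 1+17+15+19+22 = 74
Base → S1 → S2 → S4 → S3 → Base: 1+17+6+19+11 = 54
Base → S1 → S3 → S2 → S4 → Base: 1+10+15+6+22 = 54
Base → S1 → S3 → S4 → S2 → Base: 1+10+19+6+16 = 52
Base → S1 → S4 → S2 → S3 → Base: 1+23+6+15+11 = 56
Base → S1 → S4 → S3 → S2 → Base: 1+23+19+15+16 = 74
Base → S2 → S1 → S3 → S4 → Base: 16+17+10+19+22 = 84
Base → S2 → S1 → S4 → S3 → Base: 16+17+23+19+11 = 86
Base → S2 → S3 → S1 → S4 → Base: 16+15+10+23+22 = 86
Base → S2 → S4 → S1 → S3 → Base: 16+6+23+10+11 = 66
Base → S3 → S1 → S2 → S4 → Base: 11+10+17+6+22 = 66
Base → S3 → S2 → S1 → S4 → Base: 11+15+17+23+22 = 88
The minimum is 52.
One optimal route: Base → S1 → S3 → S4 → S2 → Base (or its reverse).

Shortest round trip = 52 blocks.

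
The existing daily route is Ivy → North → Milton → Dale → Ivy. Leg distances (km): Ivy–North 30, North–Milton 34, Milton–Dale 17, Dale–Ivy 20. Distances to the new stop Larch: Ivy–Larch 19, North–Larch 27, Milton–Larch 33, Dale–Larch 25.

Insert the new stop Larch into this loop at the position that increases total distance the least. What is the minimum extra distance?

Insertion cost between consecutive stops i–j is d(i,Larch) + d(Larch,j) − d(i,j):
  between Ivy and North: 19 + 27 − 30 = 16
  between North and Milton: 27 + 33 − 34 = 26
  between Milton and Dale: 33 + 25 − 17 = 41
  between Dale and Ivy: 25 + 19 − 20 = 24
Cheapest insertion is between Ivy and North, adding 16.
New total = 101 + 16 = 117.

Minimum extra distance: 16 km, inserting Larch between Ivy and North.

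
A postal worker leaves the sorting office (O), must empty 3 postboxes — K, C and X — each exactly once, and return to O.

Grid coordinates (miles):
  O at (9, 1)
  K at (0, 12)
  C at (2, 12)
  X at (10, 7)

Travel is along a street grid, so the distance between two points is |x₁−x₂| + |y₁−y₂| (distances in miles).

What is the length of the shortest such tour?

With 3 stops there are 3!/2 = 3 distinct round trips (a route and its reverse cost the same).
O→K→C→X→O: 20+2+13+7 = 42
O→K→X→C→O: 20+15+13+18 = 66
O→C→K→X→O: 18+2+15+7 = 42
The minimum is 42.
One optimal route: O → K → C → X → O (or its reverse).

Shortest round trip = 42 miles.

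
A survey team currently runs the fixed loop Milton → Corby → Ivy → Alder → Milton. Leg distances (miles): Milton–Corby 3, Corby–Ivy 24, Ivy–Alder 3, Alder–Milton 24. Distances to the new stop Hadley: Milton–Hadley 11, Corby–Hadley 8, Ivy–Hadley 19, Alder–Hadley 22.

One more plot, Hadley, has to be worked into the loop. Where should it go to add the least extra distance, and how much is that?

Insertion cost between consecutive stops i–j is d(i,Hadley) + d(Hadley,j) − d(i,j):
  between Milton and Corby: 11 + 8 − 3 = 16
  between Corby and Ivy: 8 + 19 − 24 = 3
  between Ivy and Alder: 19 + 22 − 3 = 38
  between Alder and Milton: 22 + 11 − 24 = 9
Cheapest insertion is between Corby and Ivy, adding 3.
New total = 54 + 3 = 57.

Adding 3 miles by placing Hadley on the Corby–Ivy leg.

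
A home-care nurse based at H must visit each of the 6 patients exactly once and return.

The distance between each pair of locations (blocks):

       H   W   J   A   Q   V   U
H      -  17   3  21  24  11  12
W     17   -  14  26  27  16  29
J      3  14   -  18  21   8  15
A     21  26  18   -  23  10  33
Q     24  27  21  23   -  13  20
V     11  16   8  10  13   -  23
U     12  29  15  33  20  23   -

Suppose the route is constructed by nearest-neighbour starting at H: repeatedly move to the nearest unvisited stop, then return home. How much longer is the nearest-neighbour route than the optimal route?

From H: J=3, V=11, U=12, W=17, A=21, Q=24 → choose J (3).
From J: V=8, W=14, U=15, A=18, Q=21 → choose V (8).
From V: A=10, Q=13, W=16, U=23 → choose A (10).
From A: Q=23, W=26, U=33 → choose Q (23).
From Q: U=20, W=27 → choose U (20).
From U: W=29 → choose W (29).
NN route H → J → V → A → Q → U → W → H costs 110.
Optimal: H → J → W → A → V → Q → U → H costs 98 (by enumerating all 360 distinct tours).
Excess = 110 − 98 = 12.

Excess over optimum: 12 blocks.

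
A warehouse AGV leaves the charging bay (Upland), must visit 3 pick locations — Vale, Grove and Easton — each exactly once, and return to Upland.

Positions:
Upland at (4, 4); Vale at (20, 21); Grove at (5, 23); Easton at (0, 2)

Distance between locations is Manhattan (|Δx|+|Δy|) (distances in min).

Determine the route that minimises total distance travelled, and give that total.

With 3 stops there are 3!/2 = 3 distinct round trips (a route and its reverse cost the same).
Upland-Vale-Grove-Easton-Upland: 33+17+26+6 = 82
Upland-Vale-Easton-Grove-Upland: 33+39+26+20 = 118
Upland-Grove-Vale-Easton-Upland: 20+17+39+6 = 82
The minimum is 82.
One optimal route: Upland → Vale → Grove → Easton → Upland (or its reverse).

Minimum total distance: 82 min.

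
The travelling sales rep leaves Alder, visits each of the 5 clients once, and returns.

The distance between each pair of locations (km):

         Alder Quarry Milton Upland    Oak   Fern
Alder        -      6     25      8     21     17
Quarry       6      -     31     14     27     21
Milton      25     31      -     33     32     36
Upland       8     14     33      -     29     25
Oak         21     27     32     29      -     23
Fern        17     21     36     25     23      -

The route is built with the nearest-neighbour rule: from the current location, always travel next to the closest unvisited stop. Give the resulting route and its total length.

Nearest-neighbour total = 125 km; route Alder → Quarry → Upland → Fern → Oak → Milton → Alder.

From Alder: distances to unvisited — Quarry=6, Upland=8, Fern=17, Oak=21, Milton=25. Nearest is Quarry (6).
From Quarry: distances to unvisited — Upland=14, Fern=21, Oak=27, Milton=31. Nearest is Upland (14).
From Upland: distances to unvisited — Fern=25, Oak=29, Milton=33. Nearest is Fern (25).
From Fern: distances to unvisited — Oak=23, Milton=36. Nearest is Oak (23).
From Oak: distances to unvisited — Milton=32. Nearest is Milton (32).
Return Milton→Alder: 25.
Total = 6 + 14 + 25 + 23 + 32 + 25 = 125.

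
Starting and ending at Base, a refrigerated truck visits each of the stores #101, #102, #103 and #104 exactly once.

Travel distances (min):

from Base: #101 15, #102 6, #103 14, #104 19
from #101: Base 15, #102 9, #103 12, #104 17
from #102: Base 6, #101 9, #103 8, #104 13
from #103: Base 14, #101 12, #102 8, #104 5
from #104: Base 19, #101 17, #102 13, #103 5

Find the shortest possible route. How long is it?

Shortest round trip = 51 min.

With 4 stops there are 4!/2 = 12 distinct round trips (a route and its reverse cost the same).
Base-#101-#102-#103-#104-Base: 15+9+8+5+19 = 56
Base-#101-#102-#104-#103-Base: 15+9+13+5+14 = 56
Base-#101-#103-#102-#104-Base: 15+12+8+13+19 = 67
Base-#101-#103-#104-#102-Base: 15+12+5+13+6 = 51
Base-#101-#104-#102-#103-Base: 15+17+13+8+14 = 67
Base-#101-#104-#103-#102-Base: 15+17+5+8+6 = 51
Base-#102-#101-#103-#104-Base: 6+9+12+5+19 = 51
Base-#102-#101-#104-#103-Base: 6+9+17+5+14 = 51
Base-#102-#103-#101-#104-Base: 6+8+12+17+19 = 62
Base-#102-#104-#101-#103-Base: 6+13+17+12+14 = 62
Base-#103-#101-#102-#104-Base: 14+12+9+13+19 = 67
Base-#103-#102-#101-#104-Base: 14+8+9+17+19 = 67
The minimum is 51.
One optimal route: Base → #101 → #103 → #104 → #102 → Base (or its reverse).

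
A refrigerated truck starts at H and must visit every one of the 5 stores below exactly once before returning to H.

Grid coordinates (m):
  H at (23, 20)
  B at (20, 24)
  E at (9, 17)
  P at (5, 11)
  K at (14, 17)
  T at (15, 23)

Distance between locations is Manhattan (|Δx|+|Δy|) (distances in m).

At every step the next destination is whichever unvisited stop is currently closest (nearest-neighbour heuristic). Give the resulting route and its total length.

H → [B:7 / T:11 / K:12 / E:17 / P:27] → B (7)
B → [T:6 / K:13 / E:18 / P:28] → T (6)
T → [K:7 / E:12 / P:22] → K (7)
K → [E:5 / P:15] → E (5)
E → [P:10] → P (10)
Return P→H: 27.
Total = 7 + 6 + 7 + 5 + 10 + 27 = 62.

Nearest-neighbour total = 62 m; route H → B → T → K → E → P → H.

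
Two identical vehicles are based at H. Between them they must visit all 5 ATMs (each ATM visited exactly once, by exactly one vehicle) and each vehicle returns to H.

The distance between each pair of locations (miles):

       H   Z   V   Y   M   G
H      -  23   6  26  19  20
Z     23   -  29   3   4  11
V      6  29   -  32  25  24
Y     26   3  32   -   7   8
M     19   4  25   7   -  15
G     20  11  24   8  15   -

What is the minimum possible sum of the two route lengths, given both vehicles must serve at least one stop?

Minimum combined distance: 66 miles.

Try each way of splitting the stops between the two vehicles (each non-empty) and, for each split, find the best tour for each vehicle:
  {Z} + {V, Y, M, G}: 46 + 64 = 110
  {V} + {Z, Y, M, G}: 12 + 54 = 66
  {Z, V} + {Y, M, G}: 58 + 54 = 112
  {Y} + {Z, V, M, G}: 52 + 64 = 116
  {Z, Y} + {V, M, G}: 52 + 64 = 116
  {V, Y} + {Z, M, G}: 64 + 54 = 118
  … (15 splits in total)
Best: vehicle 1 H → V → H = 12; vehicle 2 H → M → Z → Y → G → H = 54; combined 66.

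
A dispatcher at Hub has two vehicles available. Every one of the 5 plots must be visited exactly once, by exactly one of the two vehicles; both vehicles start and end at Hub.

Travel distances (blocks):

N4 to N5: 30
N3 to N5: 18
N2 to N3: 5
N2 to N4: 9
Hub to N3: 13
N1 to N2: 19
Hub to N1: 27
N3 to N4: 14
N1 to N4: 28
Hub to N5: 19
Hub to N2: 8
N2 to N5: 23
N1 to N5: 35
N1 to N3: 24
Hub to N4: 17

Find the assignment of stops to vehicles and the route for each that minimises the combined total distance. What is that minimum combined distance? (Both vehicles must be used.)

There are 2^4 − 1 = 15 ways to divide the 5 stops into two non-empty groups. For each, the best each vehicle can do is its own shortest tour through its group:
  {N1} + {N2, N3, N4, N5}: 54 + 68 = 122
  {N2} + {N1, N3, N4, N5}: 16 + 106 = 122
  {N1, N2} + {N3, N4, N5}: 54 + 68 = 122
  {N3} + {N1, N2, N4, N5}: 26 + 99 = 125
  {N1, N3} + {N2, N4, N5}: 64 + 66 = 130
  {N2, N3} + {N1, N4, N5}: 26 + 99 = 125
  … (15 splits in total)
  {N1, N2, N3, N4} + {N5}: 82 + 38 = 120  ← best
Best: vehicle 1 Hub → N1 → N2 → N3 → N4 → Hub = 82; vehicle 2 Hub → N5 → Hub = 38; combined 120.

120 blocks — the smallest possible combined total.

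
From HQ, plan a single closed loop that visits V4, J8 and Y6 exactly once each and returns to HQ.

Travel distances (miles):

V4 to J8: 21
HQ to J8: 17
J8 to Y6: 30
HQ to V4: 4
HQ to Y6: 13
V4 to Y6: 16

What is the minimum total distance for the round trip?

HQ→V4→J8→Y6→HQ: 4+21+30+13 = 68
HQ→V4→Y6→J8→HQ: 4+16+30+17 = 67
HQ→J8→V4→Y6→HQ: 17+21+16+13 = 67
The minimum is 67.
One optimal route: HQ → V4 → Y6 → J8 → HQ (or its reverse).

67 miles — the shortest possible round trip.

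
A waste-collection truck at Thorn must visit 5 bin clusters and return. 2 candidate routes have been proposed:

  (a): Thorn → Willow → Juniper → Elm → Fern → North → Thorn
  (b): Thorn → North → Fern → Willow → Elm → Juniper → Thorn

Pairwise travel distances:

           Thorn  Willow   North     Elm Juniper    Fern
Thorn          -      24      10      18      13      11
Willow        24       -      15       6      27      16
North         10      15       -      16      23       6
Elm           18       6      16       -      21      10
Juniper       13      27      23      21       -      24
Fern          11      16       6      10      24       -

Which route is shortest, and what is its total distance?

(a): 24 + 27 + 21 + 10 + 6 + 10 = 98
(b): 10 + 6 + 16 + 6 + 21 + 13 = 72

Shortest is (b), total 72.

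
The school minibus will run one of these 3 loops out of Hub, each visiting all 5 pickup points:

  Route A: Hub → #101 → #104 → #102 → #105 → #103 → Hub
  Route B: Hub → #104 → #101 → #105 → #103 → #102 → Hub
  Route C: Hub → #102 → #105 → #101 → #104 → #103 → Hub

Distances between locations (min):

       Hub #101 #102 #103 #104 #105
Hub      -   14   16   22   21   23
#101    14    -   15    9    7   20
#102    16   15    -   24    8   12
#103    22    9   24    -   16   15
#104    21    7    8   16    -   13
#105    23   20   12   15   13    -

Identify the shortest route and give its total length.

Shortest is Route A, total 78 min.

Route A: 14 + 7 + 8 + 12 + 15 + 22 = 78
Route B: 21 + 7 + 20 + 15 + 24 + 16 = 103
Route C: 16 + 12 + 20 + 7 + 16 + 22 = 93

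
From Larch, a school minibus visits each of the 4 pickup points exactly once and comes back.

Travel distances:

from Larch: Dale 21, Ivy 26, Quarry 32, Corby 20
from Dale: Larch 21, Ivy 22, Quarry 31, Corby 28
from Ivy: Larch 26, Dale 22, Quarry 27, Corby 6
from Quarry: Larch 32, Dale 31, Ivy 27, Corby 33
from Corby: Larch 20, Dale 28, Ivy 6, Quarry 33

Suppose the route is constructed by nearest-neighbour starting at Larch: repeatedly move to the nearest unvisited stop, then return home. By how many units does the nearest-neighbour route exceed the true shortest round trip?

The nearest-neighbour route is 6 longer than optimal.

Larch: Corby=20, Dale=21, Ivy=26, Quarry=32 ⇒ Corby
Corby: Ivy=6, Dale=28, Quarry=33 ⇒ Ivy
Ivy: Dale=22, Quarry=27 ⇒ Dale
Dale: Quarry=31 ⇒ Quarry
NN route Larch → Corby → Ivy → Dale → Quarry → Larch costs 111.
Optimal: Larch → Dale → Quarry → Ivy → Corby → Larch costs 105 (by enumerating all 12 distinct tours).
Excess = 111 − 105 = 6.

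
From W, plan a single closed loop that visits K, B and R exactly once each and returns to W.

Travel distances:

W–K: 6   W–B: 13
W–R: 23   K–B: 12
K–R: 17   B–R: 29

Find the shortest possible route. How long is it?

65 — the shortest possible round trip.

There are 3 distinct closed tours to check (reversals are equivalent).
W-K-B-R-W: 6+12+29+23 = 70
W-K-R-B-W: 6+17+29+13 = 65
W-B-K-R-W: 13+12+17+23 = 65
The minimum is 65.
One optimal route: W → K → R → B → W (or its reverse).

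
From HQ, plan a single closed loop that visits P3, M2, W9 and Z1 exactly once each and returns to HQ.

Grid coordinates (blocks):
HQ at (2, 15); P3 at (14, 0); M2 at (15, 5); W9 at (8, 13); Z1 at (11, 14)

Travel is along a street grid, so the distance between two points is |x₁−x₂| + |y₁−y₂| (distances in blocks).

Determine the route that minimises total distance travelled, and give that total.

There are 12 distinct closed tours to check (reversals are equivalent).
HQ-P3-M2-W9-Z1-HQ: 27+6+15+4+10 = 62
HQ-P3-M2-Z1-W9-HQ: 27+6+13+4+8 = 58
HQ-P3-W9-M2-Z1-HQ: 27+19+15+13+10 = 84
HQ-P3-W9-Z1-M2-HQ: 27+19+4+13+23 = 86
HQ-P3-Z1-M2-W9-HQ: 27+17+13+15+8 = 80
HQ-P3-Z1-W9-M2-HQ: 27+17+4+15+23 = 86
HQ-M2-P3-W9-Z1-HQ: 23+6+19+4+10 = 62
HQ-M2-P3-Z1-W9-HQ: 23+6+17+4+8 = 58
HQ-M2-W9-P3-Z1-HQ: 23+15+19+17+10 = 84
HQ-M2-Z1-P3-W9-HQ: 23+13+17+19+8 = 80
HQ-W9-P3-M2-Z1-HQ: 8+19+6+13+10 = 56
HQ-W9-M2-P3-Z1-HQ: 8+15+6+17+10 = 56
The minimum is 56.
One optimal route: HQ → W9 → P3 → M2 → Z1 → HQ (or its reverse).

Minimum total distance: 56 blocks.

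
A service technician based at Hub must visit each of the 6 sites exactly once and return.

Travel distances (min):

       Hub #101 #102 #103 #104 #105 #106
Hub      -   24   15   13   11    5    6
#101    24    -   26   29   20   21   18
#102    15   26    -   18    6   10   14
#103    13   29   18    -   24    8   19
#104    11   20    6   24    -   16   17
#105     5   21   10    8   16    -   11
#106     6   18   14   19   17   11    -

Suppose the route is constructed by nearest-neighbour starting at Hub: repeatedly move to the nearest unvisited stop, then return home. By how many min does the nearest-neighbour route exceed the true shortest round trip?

From Hub: #105=5, #106=6, #104=11, #103=13, #102=15, #101=24 → choose #105 (5).
From #105: #103=8, #102=10, #106=11, #104=16, #101=21 → choose #103 (8).
From #103: #102=18, #106=19, #104=24, #101=29 → choose #102 (18).
From #102: #104=6, #106=14, #101=26 → choose #104 (6).
From #104: #106=17, #101=20 → choose #106 (17).
From #106: #101=18 → choose #101 (18).
NN route Hub → #105 → #103 → #102 → #104 → #106 → #101 → Hub costs 96.
Optimal: Hub → #103 → #105 → #102 → #104 → #101 → #106 → Hub costs 81 (by enumerating all 360 distinct tours).
Excess = 96 − 81 = 15.

Excess over optimum: 15 min.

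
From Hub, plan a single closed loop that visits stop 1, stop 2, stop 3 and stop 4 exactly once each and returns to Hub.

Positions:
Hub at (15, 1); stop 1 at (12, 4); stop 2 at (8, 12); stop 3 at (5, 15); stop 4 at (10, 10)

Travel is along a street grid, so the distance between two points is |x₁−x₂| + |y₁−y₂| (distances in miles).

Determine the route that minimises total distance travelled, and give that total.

Hub → stop 1 → stop 2 → stop 3 → stop 4 → Hub: 6+12+6+10+14 = 48
Hub → stop 1 → stop 2 → stop 4 → stop 3 → Hub: 6+12+4+10+24 = 56
Hub → stop 1 → stop 3 → stop 2 → stop 4 → Hub: 6+18+6+4+14 = 48
Hub → stop 1 → stop 3 → stop 4 → stop 2 → Hub: 6+18+10+4+18 = 56
Hub → stop 1 → stop 4 → stop 2 → stop 3 → Hub: 6+8+4+6+24 = 48
Hub → stop 1 → stop 4 → stop 3 → stop 2 → Hub: 6+8+10+6+18 = 48
Hub → stop 2 → stop 1 → stop 3 → stop 4 → Hub: 18+12+18+10+14 = 72
Hub → stop 2 → stop 1 → stop 4 → stop 3 → Hub: 18+12+8+10+24 = 72
Hub → stop 2 → stop 3 → stop 1 → stop 4 → Hub: 18+6+18+8+14 = 64
Hub → stop 2 → stop 4 → stop 1 → stop 3 → Hub: 18+4+8+18+24 = 72
Hub → stop 3 → stop 1 → stop 2 → stop 4 → Hub: 24+18+12+4+14 = 72
Hub → stop 3 → stop 2 → stop 1 → stop 4 → Hub: 24+6+12+8+14 = 64
The minimum is 48.
One optimal route: Hub → stop 1 → stop 2 → stop 3 → stop 4 → Hub (or its reverse).

Shortest round trip = 48 miles.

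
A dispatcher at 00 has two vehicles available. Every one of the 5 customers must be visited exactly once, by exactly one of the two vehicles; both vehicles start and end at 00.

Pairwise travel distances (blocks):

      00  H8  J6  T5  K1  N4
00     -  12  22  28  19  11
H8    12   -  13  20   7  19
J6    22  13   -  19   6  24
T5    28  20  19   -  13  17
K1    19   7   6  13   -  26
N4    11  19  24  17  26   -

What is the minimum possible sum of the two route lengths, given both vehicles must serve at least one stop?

There are 2^4 − 1 = 15 ways to divide the 5 stops into two non-empty groups. For each, the best each vehicle can do is its own shortest tour through its group:
  {H8} + {J6, T5, K1, N4}: 24 + 69 = 93
  {J6} + {H8, T5, K1, N4}: 44 + 60 = 104
  {H8, J6} + {T5, K1, N4}: 47 + 60 = 107
  {T5} + {H8, J6, K1, N4}: 56 + 60 = 116
  {H8, T5} + {J6, K1, N4}: 60 + 60 = 120
  {J6, T5} + {H8, K1, N4}: 69 + 56 = 125
  … (15 splits in total)
Best: vehicle 1 00 → H8 → 00 = 24; vehicle 2 00 → J6 → K1 → T5 → N4 → 00 = 69; combined 93.

Minimum combined distance: 93 blocks.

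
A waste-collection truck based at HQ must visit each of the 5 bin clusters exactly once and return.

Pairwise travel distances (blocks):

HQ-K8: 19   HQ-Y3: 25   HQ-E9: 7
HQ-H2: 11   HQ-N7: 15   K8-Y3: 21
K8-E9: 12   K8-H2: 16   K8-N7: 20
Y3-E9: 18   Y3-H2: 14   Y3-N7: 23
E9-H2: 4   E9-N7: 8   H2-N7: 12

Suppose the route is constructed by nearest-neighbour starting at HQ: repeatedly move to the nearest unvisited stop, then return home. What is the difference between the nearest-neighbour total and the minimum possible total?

The nearest-neighbour route is 8 blocks longer than optimal.

HQ: E9=7, H2=11, N7=15, K8=19, Y3=25 ⇒ E9
E9: H2=4, N7=8, K8=12, Y3=18 ⇒ H2
H2: N7=12, Y3=14, K8=16 ⇒ N7
N7: K8=20, Y3=23 ⇒ K8
K8: Y3=21 ⇒ Y3
NN route HQ → E9 → H2 → N7 → K8 → Y3 → HQ costs 89.
Optimal: HQ → K8 → Y3 → H2 → E9 → N7 → HQ costs 81 (by enumerating all 60 distinct tours).
Excess = 89 − 81 = 8.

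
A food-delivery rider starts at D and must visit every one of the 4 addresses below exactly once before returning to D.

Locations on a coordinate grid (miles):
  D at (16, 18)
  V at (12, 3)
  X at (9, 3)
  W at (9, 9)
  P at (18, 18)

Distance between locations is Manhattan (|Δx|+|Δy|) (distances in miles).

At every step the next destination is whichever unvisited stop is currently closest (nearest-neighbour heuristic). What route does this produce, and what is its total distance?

48 miles along D → P → W → X → V → D.

At D the remaining stops are P 2, W 16, V 19, X 22; go to P.
At P the remaining stops are W 18, V 21, X 24; go to W.
At W the remaining stops are X 6, V 9; go to X.
At X the remaining stops are V 3; go to V.
Return V→D: 19.
Total = 2 + 18 + 6 + 3 + 19 = 48.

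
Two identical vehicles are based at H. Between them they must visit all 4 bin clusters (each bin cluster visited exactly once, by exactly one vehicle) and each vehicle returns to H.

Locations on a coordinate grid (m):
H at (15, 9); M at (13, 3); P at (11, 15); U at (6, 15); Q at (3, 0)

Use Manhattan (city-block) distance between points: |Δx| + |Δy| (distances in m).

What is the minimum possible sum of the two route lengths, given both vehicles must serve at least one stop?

Check every non-empty split of the stops between the two vehicles; for each half take its own optimal tour:
  {M} + {P, U, Q}: 16 + 54 = 70
  {P} + {M, U, Q}: 20 + 54 = 74
  {M, P} + {U, Q}: 32 + 54 = 86
  {U} + {M, P, Q}: 30 + 54 = 84
  {M, U} + {P, Q}: 42 + 54 = 96
  {P, U} + {M, Q}: 30 + 42 = 72
  … (7 splits in total)
Best: vehicle 1 H → M → H = 16; vehicle 2 H → P → U → Q → H = 54; combined 70.

70 m — the smallest possible combined total.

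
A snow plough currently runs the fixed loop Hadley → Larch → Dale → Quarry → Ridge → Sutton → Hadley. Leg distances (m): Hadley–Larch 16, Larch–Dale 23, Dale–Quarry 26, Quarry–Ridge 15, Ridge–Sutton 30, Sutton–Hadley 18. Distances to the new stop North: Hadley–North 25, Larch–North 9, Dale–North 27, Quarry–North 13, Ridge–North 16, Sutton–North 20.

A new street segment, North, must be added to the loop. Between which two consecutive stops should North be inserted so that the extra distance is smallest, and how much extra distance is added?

Insertion cost between consecutive stops i–j is d(i,North) + d(North,j) − d(i,j):
  between Hadley and Larch: 25 + 9 − 16 = 18
  between Larch and Dale: 9 + 27 − 23 = 13
  between Dale and Quarry: 27 + 13 − 26 = 14
  between Quarry and Ridge: 13 + 16 − 15 = 14
  between Ridge and Sutton: 16 + 20 − 30 = 6
  between Sutton and Hadley: 20 + 25 − 18 = 27
Cheapest insertion is between Ridge and Sutton, adding 6.
New total = 128 + 6 = 134.

Adding 6 m by placing North on the Ridge–Sutton leg.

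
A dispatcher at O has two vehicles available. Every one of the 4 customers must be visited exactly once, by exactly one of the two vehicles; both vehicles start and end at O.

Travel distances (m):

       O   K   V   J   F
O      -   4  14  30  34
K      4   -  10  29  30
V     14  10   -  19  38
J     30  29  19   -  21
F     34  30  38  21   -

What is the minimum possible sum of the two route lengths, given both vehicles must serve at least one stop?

Try each way of splitting the stops between the two vehicles (each non-empty) and, for each split, find the best tour for each vehicle:
  {K} + {V, J, F}: 8 + 88 = 96
  {V} + {K, J, F}: 28 + 85 = 113
  {K, V} + {J, F}: 28 + 85 = 113
  {J} + {K, V, F}: 60 + 86 = 146
  {K, J} + {V, F}: 63 + 86 = 149
  {V, J} + {K, F}: 63 + 68 = 131
  … (7 splits in total)
Best: vehicle 1 O → K → O = 8; vehicle 2 O → V → J → F → O = 88; combined 96.

Minimum combined distance: 96 m.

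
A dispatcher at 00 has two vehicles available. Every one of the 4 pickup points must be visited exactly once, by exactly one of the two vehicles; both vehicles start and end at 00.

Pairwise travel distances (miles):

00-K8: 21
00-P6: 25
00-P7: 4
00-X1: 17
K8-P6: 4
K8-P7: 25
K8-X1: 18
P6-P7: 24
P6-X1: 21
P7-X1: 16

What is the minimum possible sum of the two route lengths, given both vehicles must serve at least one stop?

Check every non-empty split of the stops between the two vehicles; for each half take its own optimal tour:
  {K8} + {P6, P7, X1}: 42 + 66 = 108
  {P6} + {K8, P7, X1}: 50 + 59 = 109
  {K8, P6} + {P7, X1}: 50 + 37 = 87
  {P7} + {K8, P6, X1}: 8 + 63 = 71
  {K8, P7} + {P6, X1}: 50 + 63 = 113
  {P6, P7} + {K8, X1}: 53 + 56 = 109
  … (7 splits in total)
Best: vehicle 1 00 → P7 → 00 = 8; vehicle 2 00 → K8 → P6 → X1 → 00 = 63; combined 71.

Minimum combined distance: 71 miles.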